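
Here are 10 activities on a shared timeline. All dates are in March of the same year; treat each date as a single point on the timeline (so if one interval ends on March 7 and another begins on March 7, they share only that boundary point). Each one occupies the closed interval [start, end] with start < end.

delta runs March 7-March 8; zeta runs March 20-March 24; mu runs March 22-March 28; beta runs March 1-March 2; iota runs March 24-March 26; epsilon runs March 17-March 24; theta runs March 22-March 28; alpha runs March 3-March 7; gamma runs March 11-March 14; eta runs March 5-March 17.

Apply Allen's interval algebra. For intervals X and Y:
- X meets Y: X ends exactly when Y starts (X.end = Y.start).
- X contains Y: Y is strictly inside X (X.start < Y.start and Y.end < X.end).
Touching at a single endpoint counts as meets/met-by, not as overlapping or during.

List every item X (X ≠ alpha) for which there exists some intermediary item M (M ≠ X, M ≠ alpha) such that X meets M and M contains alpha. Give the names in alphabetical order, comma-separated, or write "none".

Target alpha = [March 3, March 7].
Intermediaries M with M contains alpha: none.
Union: none.

none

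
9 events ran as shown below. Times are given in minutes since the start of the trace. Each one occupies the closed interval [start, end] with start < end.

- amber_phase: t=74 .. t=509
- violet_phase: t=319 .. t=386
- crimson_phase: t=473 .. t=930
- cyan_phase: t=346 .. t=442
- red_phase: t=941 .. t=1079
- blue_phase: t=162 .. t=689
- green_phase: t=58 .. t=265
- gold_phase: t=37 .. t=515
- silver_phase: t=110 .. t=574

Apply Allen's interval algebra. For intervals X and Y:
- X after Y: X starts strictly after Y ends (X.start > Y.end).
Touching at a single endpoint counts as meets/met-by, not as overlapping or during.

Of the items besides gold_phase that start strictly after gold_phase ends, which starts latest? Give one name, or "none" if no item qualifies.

red_phase

Target gold_phase = [t=37, t=515].
amber_phase [t=74, t=509] → during → excluded.
blue_phase [t=162, t=689] → overlapped-by → excluded.
crimson_phase [t=473, t=930] → overlapped-by → excluded.
cyan_phase [t=346, t=442] → during → excluded.
green_phase [t=58, t=265] → during → excluded.
red_phase [t=941, t=1079] → after → candidate.
silver_phase [t=110, t=574] → overlapped-by → excluded.
violet_phase [t=319, t=386] → during → excluded.
Among candidates, latest start is t=941 → red_phase.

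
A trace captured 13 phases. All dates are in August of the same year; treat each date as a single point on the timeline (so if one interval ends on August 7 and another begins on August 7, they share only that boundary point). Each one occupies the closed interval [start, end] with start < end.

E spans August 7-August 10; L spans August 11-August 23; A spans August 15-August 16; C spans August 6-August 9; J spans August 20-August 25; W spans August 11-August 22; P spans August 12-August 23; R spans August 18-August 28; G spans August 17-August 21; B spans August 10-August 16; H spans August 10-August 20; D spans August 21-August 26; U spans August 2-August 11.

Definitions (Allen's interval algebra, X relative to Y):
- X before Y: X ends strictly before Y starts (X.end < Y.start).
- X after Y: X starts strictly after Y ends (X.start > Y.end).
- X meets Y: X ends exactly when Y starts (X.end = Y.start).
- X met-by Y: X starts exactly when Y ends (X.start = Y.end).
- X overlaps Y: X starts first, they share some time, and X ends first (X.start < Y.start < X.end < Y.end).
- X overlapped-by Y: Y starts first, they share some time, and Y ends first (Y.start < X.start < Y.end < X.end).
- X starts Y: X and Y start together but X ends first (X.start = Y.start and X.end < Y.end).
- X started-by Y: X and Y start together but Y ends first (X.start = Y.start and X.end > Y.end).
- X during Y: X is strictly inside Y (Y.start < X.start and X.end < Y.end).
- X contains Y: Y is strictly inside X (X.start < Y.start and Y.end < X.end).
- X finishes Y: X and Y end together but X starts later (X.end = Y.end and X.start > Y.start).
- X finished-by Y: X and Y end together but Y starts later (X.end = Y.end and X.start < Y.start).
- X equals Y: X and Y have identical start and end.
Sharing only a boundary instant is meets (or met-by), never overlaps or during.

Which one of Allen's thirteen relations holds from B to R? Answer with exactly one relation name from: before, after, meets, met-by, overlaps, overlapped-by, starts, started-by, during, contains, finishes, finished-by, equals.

B = [August 10, August 16]; R = [August 18, August 28].
Compare endpoints: B.start < R.start, B.start < R.end, B.end < R.start, B.end < R.end.
That pattern is 'before'.

before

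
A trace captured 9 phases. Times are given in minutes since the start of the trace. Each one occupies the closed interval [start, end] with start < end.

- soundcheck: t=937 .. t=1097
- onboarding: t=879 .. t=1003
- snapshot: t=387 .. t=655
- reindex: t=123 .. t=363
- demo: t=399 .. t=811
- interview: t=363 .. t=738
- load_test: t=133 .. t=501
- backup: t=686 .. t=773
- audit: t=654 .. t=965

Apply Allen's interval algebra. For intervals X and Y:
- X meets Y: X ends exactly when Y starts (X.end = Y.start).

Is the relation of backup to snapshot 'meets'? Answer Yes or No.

backup = [t=686, t=773], snapshot = [t=387, t=655].
Actual relation of backup to snapshot: after.
Asked whether 'meets' holds → No.

No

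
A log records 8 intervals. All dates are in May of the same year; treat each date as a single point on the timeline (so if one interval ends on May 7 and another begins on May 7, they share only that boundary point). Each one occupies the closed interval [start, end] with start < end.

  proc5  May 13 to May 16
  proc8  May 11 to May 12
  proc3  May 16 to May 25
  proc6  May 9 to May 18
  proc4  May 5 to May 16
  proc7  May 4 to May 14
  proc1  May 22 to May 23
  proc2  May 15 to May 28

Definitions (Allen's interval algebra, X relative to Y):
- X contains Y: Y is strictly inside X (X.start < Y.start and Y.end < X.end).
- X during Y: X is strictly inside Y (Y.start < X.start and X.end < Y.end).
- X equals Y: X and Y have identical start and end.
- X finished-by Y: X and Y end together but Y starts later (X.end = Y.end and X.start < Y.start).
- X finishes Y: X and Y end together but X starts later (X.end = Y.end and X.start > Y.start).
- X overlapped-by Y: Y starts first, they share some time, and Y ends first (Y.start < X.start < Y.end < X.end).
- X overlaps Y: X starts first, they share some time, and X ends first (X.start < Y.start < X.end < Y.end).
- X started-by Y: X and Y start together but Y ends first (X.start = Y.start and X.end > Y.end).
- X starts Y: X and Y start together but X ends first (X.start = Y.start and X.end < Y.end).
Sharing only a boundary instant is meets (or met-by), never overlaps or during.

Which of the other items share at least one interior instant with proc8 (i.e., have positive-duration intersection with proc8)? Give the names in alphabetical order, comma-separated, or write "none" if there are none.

proc4, proc6, proc7

Target proc8 = [May 11, May 12].
proc1 [May 22, May 23] → after → no.
proc2 [May 15, May 28] → after → no.
proc3 [May 16, May 25] → after → no.
proc4 [May 5, May 16] → contains → yes.
proc5 [May 13, May 16] → after → no.
proc6 [May 9, May 18] → contains → yes.
proc7 [May 4, May 14] → contains → yes.
Result: proc4, proc6, proc7.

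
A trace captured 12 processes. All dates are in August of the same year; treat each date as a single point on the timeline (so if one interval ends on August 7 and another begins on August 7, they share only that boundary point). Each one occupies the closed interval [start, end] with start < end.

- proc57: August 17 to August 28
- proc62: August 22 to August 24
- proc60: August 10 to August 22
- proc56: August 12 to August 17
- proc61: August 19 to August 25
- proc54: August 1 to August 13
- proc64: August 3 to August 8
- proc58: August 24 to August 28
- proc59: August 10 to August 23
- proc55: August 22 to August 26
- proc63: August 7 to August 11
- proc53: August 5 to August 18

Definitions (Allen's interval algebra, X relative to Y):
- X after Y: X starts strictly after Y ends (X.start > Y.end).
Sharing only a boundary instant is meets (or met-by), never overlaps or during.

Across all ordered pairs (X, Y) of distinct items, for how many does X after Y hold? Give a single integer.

Checking all 132 ordered pairs for relation 'after'; matching pairs in alphabetical order:
(proc55, proc53): proc55 after proc53 ✓
(proc55, proc54): proc55 after proc54 ✓
(proc55, proc56): proc55 after proc56 ✓
(proc55, proc63): proc55 after proc63 ✓
(proc55, proc64): proc55 after proc64 ✓
(proc56, proc63): proc56 after proc63 ✓
(proc56, proc64): proc56 after proc64 ✓
(proc57, proc54): proc57 after proc54 ✓
(proc57, proc63): proc57 after proc63 ✓
(proc57, proc64): proc57 after proc64 ✓
(proc58, proc53): proc58 after proc53 ✓
(proc58, proc54): proc58 after proc54 ✓
(proc58, proc56): proc58 after proc56 ✓
(proc58, proc59): proc58 after proc59 ✓
(proc58, proc60): proc58 after proc60 ✓
(proc58, proc63): proc58 after proc63 ✓
(proc58, proc64): proc58 after proc64 ✓
(proc59, proc64): proc59 after proc64 ✓
(proc60, proc64): proc60 after proc64 ✓
(proc61, proc53): proc61 after proc53 ✓
(proc61, proc54): proc61 after proc54 ✓
(proc61, proc56): proc61 after proc56 ✓
(proc61, proc63): proc61 after proc63 ✓
(proc61, proc64): proc61 after proc64 ✓
... plus 5 further pairs not listed.
Count: 29.

29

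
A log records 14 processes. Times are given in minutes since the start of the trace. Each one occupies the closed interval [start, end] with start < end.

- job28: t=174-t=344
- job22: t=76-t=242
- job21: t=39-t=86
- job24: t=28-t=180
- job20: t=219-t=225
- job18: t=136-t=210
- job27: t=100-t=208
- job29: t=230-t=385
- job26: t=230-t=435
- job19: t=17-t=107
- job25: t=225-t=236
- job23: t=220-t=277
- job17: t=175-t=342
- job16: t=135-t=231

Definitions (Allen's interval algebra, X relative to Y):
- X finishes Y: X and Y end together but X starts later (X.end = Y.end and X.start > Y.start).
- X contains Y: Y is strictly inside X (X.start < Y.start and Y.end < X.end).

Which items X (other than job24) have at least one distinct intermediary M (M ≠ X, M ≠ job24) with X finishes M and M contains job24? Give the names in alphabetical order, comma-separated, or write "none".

Target job24 = [t=28, t=180].
Intermediaries M with M contains job24: none.
Union: none.

none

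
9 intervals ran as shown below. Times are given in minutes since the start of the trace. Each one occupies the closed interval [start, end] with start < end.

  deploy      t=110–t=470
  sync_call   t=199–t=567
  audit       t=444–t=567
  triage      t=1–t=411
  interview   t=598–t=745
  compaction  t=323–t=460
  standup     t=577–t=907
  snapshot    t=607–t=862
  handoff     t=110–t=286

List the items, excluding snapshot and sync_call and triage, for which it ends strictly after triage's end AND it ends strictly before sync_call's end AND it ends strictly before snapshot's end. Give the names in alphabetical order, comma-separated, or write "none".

compaction, deploy

Conditions: its end is strictly after triage's end (X.end > t=411) AND its end is strictly before sync_call's end (X.end < t=567) AND its end is strictly before snapshot's end (X.end < t=862).
audit: end t=567 > t=411? ✓; end t=567 < t=567? ✗; end t=567 < t=862? ✓ → no.
compaction: end t=460 > t=411? ✓; end t=460 < t=567? ✓; end t=460 < t=862? ✓ → yes.
deploy: end t=470 > t=411? ✓; end t=470 < t=567? ✓; end t=470 < t=862? ✓ → yes.
handoff: end t=286 > t=411? ✗; end t=286 < t=567? ✓; end t=286 < t=862? ✓ → no.
interview: end t=745 > t=411? ✓; end t=745 < t=567? ✗; end t=745 < t=862? ✓ → no.
standup: end t=907 > t=411? ✓; end t=907 < t=567? ✗; end t=907 < t=862? ✗ → no.
Result: compaction, deploy.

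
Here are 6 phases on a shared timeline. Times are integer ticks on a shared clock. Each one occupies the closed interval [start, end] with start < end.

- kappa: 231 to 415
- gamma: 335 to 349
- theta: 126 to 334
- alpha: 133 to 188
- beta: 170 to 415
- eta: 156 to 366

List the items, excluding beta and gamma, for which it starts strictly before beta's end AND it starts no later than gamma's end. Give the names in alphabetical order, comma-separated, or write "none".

Conditions: its start is strictly before beta's end (X.start < 415) AND its start is no later than gamma's end (X.start <= 349).
alpha: start 133 < 415? ✓; start 133 <= 349? ✓ → yes.
eta: start 156 < 415? ✓; start 156 <= 349? ✓ → yes.
kappa: start 231 < 415? ✓; start 231 <= 349? ✓ → yes.
theta: start 126 < 415? ✓; start 126 <= 349? ✓ → yes.
Result: alpha, eta, kappa, theta.

alpha, eta, kappa, theta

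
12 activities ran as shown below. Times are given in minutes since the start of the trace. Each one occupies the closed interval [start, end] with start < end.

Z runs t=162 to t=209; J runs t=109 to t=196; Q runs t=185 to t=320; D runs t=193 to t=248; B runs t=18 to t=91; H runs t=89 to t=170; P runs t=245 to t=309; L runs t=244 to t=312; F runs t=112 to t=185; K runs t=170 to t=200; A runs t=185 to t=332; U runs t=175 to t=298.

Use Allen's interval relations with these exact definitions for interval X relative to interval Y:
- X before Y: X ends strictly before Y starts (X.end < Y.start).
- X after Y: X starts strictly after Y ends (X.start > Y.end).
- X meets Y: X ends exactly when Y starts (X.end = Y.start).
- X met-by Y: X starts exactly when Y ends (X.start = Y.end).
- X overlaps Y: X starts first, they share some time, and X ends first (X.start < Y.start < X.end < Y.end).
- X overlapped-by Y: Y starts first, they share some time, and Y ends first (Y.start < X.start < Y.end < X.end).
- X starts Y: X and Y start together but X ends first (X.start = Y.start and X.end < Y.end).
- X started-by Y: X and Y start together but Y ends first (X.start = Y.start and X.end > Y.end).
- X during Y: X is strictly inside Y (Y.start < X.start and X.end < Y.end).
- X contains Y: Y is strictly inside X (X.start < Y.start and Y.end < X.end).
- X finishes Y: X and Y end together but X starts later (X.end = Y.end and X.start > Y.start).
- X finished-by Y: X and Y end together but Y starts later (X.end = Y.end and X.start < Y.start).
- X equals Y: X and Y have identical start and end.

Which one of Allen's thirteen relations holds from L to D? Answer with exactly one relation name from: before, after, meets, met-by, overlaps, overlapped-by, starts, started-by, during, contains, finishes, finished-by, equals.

L = [t=244, t=312]; D = [t=193, t=248].
Compare endpoints: L.start > D.start, L.start < D.end, L.end > D.start, L.end > D.end.
That pattern is 'overlapped-by'.

overlapped-by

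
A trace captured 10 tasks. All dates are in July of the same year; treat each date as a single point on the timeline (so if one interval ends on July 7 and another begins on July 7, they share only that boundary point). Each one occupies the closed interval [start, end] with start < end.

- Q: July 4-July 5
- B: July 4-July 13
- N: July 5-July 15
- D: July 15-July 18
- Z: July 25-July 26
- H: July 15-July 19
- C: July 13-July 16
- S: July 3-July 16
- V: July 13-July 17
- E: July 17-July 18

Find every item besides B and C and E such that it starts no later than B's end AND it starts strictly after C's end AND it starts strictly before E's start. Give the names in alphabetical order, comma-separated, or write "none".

none

Conditions: its start is no later than B's end (X.start <= July 13) AND its start is strictly after C's end (X.start > July 16) AND its start is strictly before E's start (X.start < July 17).
D: start July 15 <= July 13? ✗; start July 15 > July 16? ✗; start July 15 < July 17? ✓ → no.
H: start July 15 <= July 13? ✗; start July 15 > July 16? ✗; start July 15 < July 17? ✓ → no.
N: start July 5 <= July 13? ✓; start July 5 > July 16? ✗; start July 5 < July 17? ✓ → no.
Q: start July 4 <= July 13? ✓; start July 4 > July 16? ✗; start July 4 < July 17? ✓ → no.
S: start July 3 <= July 13? ✓; start July 3 > July 16? ✗; start July 3 < July 17? ✓ → no.
V: start July 13 <= July 13? ✓; start July 13 > July 16? ✗; start July 13 < July 17? ✓ → no.
Z: start July 25 <= July 13? ✗; start July 25 > July 16? ✓; start July 25 < July 17? ✗ → no.
Result: none.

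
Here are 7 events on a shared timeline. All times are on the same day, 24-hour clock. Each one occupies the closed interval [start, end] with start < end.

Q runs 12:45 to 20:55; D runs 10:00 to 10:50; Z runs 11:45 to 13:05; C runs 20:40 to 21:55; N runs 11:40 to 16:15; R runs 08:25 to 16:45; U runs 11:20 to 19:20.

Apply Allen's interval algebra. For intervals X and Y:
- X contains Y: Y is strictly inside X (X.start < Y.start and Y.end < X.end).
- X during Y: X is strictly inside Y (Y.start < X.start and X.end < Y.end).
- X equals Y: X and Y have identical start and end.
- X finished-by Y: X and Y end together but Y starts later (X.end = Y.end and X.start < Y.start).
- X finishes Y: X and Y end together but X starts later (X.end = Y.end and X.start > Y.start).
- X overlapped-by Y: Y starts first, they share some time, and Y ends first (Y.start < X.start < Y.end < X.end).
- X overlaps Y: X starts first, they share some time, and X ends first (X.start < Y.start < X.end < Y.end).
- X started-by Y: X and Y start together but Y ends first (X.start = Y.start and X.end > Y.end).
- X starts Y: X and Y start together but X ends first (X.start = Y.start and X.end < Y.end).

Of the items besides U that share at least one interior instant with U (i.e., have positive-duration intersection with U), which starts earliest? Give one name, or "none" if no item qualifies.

Target U = [11:20, 19:20].
C [20:40, 21:55] → after → excluded.
D [10:00, 10:50] → before → excluded.
N [11:40, 16:15] → during → candidate.
Q [12:45, 20:55] → overlapped-by → candidate.
R [08:25, 16:45] → overlaps → candidate.
Z [11:45, 13:05] → during → candidate.
Among candidates, earliest start is 08:25 → R.

R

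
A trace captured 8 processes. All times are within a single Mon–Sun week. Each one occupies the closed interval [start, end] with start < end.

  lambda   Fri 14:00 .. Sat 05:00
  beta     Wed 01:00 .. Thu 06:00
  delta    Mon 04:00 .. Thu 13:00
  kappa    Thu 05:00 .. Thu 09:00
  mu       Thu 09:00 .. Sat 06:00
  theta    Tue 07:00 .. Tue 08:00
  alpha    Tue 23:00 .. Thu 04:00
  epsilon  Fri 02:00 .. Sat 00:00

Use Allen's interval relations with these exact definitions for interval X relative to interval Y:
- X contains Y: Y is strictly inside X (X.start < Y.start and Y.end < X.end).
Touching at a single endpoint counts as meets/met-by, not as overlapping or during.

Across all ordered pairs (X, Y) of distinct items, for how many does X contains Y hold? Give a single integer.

6

Checking all 56 ordered pairs for relation 'contains'; matching pairs in alphabetical order:
(delta, alpha): delta contains alpha ✓
(delta, beta): delta contains beta ✓
(delta, kappa): delta contains kappa ✓
(delta, theta): delta contains theta ✓
(mu, epsilon): mu contains epsilon ✓
(mu, lambda): mu contains lambda ✓
Count: 6.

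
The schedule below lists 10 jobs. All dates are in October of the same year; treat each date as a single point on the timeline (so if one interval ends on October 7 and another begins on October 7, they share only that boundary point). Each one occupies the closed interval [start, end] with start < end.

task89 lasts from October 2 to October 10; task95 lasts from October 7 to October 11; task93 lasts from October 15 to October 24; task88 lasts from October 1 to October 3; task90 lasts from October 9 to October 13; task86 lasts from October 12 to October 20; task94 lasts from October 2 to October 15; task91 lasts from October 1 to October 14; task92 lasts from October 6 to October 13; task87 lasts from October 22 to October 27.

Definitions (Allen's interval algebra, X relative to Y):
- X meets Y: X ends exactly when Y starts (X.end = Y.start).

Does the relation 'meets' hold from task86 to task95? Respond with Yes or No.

No

task86 = [October 12, October 20], task95 = [October 7, October 11].
Actual relation of task86 to task95: after.
Asked whether 'meets' holds → No.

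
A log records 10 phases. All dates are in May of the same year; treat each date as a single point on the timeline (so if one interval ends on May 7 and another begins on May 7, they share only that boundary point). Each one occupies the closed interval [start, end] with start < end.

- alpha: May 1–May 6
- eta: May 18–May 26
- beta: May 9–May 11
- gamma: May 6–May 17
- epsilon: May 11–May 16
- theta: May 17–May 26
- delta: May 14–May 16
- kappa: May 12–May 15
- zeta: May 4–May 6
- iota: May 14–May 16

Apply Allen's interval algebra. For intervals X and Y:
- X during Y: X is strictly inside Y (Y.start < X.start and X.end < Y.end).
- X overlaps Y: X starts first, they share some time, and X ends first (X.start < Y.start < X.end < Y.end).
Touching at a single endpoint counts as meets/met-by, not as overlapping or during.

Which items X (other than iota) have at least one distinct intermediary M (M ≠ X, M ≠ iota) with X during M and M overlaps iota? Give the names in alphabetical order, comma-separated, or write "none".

none

Target iota = [May 14, May 16].
Intermediaries M with M overlaps iota: kappa.
Via kappa — items with X during kappa: none.
Union: none.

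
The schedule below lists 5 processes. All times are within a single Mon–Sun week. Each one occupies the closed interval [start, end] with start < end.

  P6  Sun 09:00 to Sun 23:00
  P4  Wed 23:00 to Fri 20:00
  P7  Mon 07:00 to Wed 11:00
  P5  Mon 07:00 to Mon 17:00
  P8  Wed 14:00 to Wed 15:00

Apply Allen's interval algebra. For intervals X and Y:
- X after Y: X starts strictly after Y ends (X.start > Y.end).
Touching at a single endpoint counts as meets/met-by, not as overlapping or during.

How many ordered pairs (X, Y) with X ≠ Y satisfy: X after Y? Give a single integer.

9

Checking all 20 ordered pairs for relation 'after'; matching pairs in alphabetical order:
(P4, P5): P4 after P5 ✓
(P4, P7): P4 after P7 ✓
(P4, P8): P4 after P8 ✓
(P6, P4): P6 after P4 ✓
(P6, P5): P6 after P5 ✓
(P6, P7): P6 after P7 ✓
(P6, P8): P6 after P8 ✓
(P8, P5): P8 after P5 ✓
(P8, P7): P8 after P7 ✓
Count: 9.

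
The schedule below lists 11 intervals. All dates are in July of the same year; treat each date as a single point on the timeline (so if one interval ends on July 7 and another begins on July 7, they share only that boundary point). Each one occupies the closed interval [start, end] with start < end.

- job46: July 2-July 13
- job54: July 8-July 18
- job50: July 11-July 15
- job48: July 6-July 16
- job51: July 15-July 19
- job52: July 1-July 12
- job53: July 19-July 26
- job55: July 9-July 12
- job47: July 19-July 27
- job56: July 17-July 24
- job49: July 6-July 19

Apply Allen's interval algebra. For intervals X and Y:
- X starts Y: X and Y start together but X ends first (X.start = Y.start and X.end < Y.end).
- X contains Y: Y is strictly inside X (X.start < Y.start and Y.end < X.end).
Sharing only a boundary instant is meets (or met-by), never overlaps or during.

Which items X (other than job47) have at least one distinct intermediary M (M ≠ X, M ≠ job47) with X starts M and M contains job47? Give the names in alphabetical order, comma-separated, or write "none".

none

Target job47 = [July 19, July 27].
Intermediaries M with M contains job47: none.
Union: none.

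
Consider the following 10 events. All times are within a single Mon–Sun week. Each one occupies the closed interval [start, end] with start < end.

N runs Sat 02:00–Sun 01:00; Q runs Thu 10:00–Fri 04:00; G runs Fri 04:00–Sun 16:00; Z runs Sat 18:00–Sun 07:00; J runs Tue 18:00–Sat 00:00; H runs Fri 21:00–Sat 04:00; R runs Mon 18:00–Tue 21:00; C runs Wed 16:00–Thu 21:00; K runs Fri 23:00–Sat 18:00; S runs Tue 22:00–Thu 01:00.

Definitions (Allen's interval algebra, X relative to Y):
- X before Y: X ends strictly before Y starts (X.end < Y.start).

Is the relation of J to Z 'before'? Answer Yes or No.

Yes

J = [Tue 18:00, Sat 00:00], Z = [Sat 18:00, Sun 07:00].
Actual relation of J to Z: before.
Asked whether 'before' holds → Yes.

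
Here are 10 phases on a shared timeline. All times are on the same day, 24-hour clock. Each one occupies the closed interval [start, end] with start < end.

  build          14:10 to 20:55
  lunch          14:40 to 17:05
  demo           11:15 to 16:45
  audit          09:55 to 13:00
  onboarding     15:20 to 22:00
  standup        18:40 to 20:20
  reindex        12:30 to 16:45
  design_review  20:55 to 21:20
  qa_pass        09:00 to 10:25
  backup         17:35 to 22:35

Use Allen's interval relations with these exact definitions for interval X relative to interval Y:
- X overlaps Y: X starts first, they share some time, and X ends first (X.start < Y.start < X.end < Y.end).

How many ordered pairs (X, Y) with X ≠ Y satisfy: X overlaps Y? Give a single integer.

13

Checking all 90 ordered pairs for relation 'overlaps'; matching pairs in alphabetical order:
(audit, demo): audit overlaps demo ✓
(audit, reindex): audit overlaps reindex ✓
(build, backup): build overlaps backup ✓
(build, onboarding): build overlaps onboarding ✓
(demo, build): demo overlaps build ✓
(demo, lunch): demo overlaps lunch ✓
(demo, onboarding): demo overlaps onboarding ✓
(lunch, onboarding): lunch overlaps onboarding ✓
(onboarding, backup): onboarding overlaps backup ✓
(qa_pass, audit): qa_pass overlaps audit ✓
(reindex, build): reindex overlaps build ✓
(reindex, lunch): reindex overlaps lunch ✓
(reindex, onboarding): reindex overlaps onboarding ✓
Count: 13.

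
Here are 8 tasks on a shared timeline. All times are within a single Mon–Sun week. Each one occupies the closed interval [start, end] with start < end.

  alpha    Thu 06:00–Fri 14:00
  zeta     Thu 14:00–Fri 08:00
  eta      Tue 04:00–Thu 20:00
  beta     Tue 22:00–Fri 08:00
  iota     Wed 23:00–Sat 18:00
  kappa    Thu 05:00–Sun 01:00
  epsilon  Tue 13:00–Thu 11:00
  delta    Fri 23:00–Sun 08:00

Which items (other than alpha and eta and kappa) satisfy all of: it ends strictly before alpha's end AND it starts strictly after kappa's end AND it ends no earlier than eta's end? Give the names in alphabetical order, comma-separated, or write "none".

Conditions: its end is strictly before alpha's end (X.end < Fri 14:00) AND its start is strictly after kappa's end (X.start > Sun 01:00) AND its end is no earlier than eta's end (X.end >= Thu 20:00).
beta: end Fri 08:00 < Fri 14:00? ✓; start Tue 22:00 > Sun 01:00? ✗; end Fri 08:00 >= Thu 20:00? ✓ → no.
delta: end Sun 08:00 < Fri 14:00? ✗; start Fri 23:00 > Sun 01:00? ✗; end Sun 08:00 >= Thu 20:00? ✓ → no.
epsilon: end Thu 11:00 < Fri 14:00? ✓; start Tue 13:00 > Sun 01:00? ✗; end Thu 11:00 >= Thu 20:00? ✗ → no.
iota: end Sat 18:00 < Fri 14:00? ✗; start Wed 23:00 > Sun 01:00? ✗; end Sat 18:00 >= Thu 20:00? ✓ → no.
zeta: end Fri 08:00 < Fri 14:00? ✓; start Thu 14:00 > Sun 01:00? ✗; end Fri 08:00 >= Thu 20:00? ✓ → no.
Result: none.

none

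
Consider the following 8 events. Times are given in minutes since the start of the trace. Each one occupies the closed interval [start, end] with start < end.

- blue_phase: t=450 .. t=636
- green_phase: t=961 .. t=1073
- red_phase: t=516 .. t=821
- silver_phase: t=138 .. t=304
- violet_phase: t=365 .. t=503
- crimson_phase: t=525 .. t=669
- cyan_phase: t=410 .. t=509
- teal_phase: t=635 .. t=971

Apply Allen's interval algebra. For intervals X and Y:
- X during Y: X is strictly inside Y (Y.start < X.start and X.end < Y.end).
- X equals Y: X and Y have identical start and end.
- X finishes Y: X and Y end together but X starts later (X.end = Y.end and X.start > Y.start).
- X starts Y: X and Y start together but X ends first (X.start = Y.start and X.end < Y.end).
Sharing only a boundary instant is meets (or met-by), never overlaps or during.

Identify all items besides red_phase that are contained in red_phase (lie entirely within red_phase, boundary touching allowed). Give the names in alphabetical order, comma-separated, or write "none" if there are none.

Target red_phase = [t=516, t=821].
blue_phase [t=450, t=636] → overlaps → no.
crimson_phase [t=525, t=669] → during → yes.
cyan_phase [t=410, t=509] → before → no.
green_phase [t=961, t=1073] → after → no.
silver_phase [t=138, t=304] → before → no.
teal_phase [t=635, t=971] → overlapped-by → no.
violet_phase [t=365, t=503] → before → no.
Result: crimson_phase.

crimson_phase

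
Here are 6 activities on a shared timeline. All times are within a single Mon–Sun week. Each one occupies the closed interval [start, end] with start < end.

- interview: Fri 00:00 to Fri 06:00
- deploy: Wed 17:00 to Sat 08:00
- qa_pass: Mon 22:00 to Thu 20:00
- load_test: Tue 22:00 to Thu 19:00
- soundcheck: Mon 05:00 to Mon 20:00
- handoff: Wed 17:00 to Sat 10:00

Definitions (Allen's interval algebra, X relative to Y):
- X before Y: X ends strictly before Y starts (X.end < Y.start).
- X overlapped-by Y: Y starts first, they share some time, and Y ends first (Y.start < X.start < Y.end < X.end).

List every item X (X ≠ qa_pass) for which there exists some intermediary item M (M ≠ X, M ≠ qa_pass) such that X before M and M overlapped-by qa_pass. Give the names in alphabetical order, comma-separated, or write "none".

Target qa_pass = [Mon 22:00, Thu 20:00].
Intermediaries M with M overlapped-by qa_pass: deploy, handoff.
Via deploy — items with X before deploy: soundcheck.
Via handoff — items with X before handoff: soundcheck.
Union: soundcheck.

soundcheck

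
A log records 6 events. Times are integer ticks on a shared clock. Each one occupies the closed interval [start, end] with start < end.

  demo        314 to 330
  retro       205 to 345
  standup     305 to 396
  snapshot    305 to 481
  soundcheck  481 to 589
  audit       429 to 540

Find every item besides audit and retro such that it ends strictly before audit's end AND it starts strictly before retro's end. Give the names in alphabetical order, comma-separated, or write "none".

Conditions: its end is strictly before audit's end (X.end < 540) AND its start is strictly before retro's end (X.start < 345).
demo: end 330 < 540? ✓; start 314 < 345? ✓ → yes.
snapshot: end 481 < 540? ✓; start 305 < 345? ✓ → yes.
soundcheck: end 589 < 540? ✗; start 481 < 345? ✗ → no.
standup: end 396 < 540? ✓; start 305 < 345? ✓ → yes.
Result: demo, snapshot, standup.

demo, snapshot, standup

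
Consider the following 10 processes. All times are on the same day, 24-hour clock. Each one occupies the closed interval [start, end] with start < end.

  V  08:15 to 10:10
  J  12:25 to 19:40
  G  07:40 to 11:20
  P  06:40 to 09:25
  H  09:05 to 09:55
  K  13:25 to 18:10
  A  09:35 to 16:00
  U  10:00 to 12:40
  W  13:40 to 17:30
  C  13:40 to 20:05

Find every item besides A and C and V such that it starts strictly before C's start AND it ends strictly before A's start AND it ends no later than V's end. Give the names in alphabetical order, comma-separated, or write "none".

P

Conditions: its start is strictly before C's start (X.start < 13:40) AND its end is strictly before A's start (X.end < 09:35) AND its end is no later than V's end (X.end <= 10:10).
G: start 07:40 < 13:40? ✓; end 11:20 < 09:35? ✗; end 11:20 <= 10:10? ✗ → no.
H: start 09:05 < 13:40? ✓; end 09:55 < 09:35? ✗; end 09:55 <= 10:10? ✓ → no.
J: start 12:25 < 13:40? ✓; end 19:40 < 09:35? ✗; end 19:40 <= 10:10? ✗ → no.
K: start 13:25 < 13:40? ✓; end 18:10 < 09:35? ✗; end 18:10 <= 10:10? ✗ → no.
P: start 06:40 < 13:40? ✓; end 09:25 < 09:35? ✓; end 09:25 <= 10:10? ✓ → yes.
U: start 10:00 < 13:40? ✓; end 12:40 < 09:35? ✗; end 12:40 <= 10:10? ✗ → no.
W: start 13:40 < 13:40? ✗; end 17:30 < 09:35? ✗; end 17:30 <= 10:10? ✗ → no.
Result: P.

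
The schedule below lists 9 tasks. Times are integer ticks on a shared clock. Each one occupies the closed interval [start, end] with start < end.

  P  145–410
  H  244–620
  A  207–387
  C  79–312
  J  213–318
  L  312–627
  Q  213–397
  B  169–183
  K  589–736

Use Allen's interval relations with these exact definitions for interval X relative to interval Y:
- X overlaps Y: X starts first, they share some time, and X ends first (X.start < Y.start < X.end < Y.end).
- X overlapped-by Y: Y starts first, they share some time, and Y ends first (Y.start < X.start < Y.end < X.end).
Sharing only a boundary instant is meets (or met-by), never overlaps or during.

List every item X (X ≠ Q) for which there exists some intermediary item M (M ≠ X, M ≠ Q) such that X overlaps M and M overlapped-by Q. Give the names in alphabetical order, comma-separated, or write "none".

Target Q = [213, 397].
Intermediaries M with M overlapped-by Q: H, L.
Via H — items with X overlaps H: A, C, J, P.
Via L — items with X overlaps L: A, H, J, P.
Union: A, C, H, J, P.

A, C, H, J, P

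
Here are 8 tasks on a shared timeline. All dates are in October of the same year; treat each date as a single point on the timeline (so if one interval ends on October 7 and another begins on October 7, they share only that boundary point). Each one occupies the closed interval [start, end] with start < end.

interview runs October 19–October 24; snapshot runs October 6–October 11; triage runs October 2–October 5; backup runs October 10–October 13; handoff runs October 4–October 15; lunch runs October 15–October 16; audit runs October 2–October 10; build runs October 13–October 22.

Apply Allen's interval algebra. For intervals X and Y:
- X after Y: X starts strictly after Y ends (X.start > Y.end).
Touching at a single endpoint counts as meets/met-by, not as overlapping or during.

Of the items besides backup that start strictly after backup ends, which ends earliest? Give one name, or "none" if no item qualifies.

lunch

Target backup = [October 10, October 13].
audit [October 2, October 10] → meets → excluded.
build [October 13, October 22] → met-by → excluded.
handoff [October 4, October 15] → contains → excluded.
interview [October 19, October 24] → after → candidate.
lunch [October 15, October 16] → after → candidate.
snapshot [October 6, October 11] → overlaps → excluded.
triage [October 2, October 5] → before → excluded.
Among candidates, earliest end is October 16 → lunch.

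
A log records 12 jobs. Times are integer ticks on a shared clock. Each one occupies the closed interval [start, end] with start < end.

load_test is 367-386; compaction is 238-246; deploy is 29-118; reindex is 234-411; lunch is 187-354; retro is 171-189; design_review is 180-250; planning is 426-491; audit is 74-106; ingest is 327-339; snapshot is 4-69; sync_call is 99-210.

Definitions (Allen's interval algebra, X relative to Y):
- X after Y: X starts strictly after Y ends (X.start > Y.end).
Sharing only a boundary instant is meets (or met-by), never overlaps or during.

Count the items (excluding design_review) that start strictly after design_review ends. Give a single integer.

Target design_review = [180, 250].
audit [74, 106] → before → no.
compaction [238, 246] → during → no.
deploy [29, 118] → before → no.
ingest [327, 339] → after → counts.
load_test [367, 386] → after → counts.
lunch [187, 354] → overlapped-by → no.
planning [426, 491] → after → counts.
reindex [234, 411] → overlapped-by → no.
retro [171, 189] → overlaps → no.
snapshot [4, 69] → before → no.
sync_call [99, 210] → overlaps → no.
Total: 3.

3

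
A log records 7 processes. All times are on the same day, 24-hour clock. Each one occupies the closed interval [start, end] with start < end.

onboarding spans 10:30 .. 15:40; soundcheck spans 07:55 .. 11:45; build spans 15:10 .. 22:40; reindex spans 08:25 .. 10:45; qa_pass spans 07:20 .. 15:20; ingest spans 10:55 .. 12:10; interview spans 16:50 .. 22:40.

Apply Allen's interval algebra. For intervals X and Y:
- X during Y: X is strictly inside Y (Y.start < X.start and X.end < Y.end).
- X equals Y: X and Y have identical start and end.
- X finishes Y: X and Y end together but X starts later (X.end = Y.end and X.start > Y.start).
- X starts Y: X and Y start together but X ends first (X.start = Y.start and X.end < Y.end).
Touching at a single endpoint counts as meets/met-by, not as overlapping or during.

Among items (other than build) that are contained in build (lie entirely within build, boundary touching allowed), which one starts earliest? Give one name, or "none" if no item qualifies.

Target build = [15:10, 22:40].
ingest [10:55, 12:10] → before → excluded.
interview [16:50, 22:40] → finishes → candidate.
onboarding [10:30, 15:40] → overlaps → excluded.
qa_pass [07:20, 15:20] → overlaps → excluded.
reindex [08:25, 10:45] → before → excluded.
soundcheck [07:55, 11:45] → before → excluded.
Among candidates, earliest start is 16:50 → interview.

interview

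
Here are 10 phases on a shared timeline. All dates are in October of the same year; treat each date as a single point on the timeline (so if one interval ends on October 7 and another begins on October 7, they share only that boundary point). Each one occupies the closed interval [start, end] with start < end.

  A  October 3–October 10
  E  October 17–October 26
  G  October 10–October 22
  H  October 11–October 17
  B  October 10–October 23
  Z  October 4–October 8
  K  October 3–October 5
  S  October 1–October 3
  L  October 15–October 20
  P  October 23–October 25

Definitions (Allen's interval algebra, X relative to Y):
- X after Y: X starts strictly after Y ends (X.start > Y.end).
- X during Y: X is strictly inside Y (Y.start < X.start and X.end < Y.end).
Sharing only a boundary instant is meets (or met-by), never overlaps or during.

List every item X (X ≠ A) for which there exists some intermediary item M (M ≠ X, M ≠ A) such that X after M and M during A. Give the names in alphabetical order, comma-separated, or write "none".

B, E, G, H, L, P

Target A = [October 3, October 10].
Intermediaries M with M during A: Z.
Via Z — items with X after Z: B, E, G, H, L, P.
Union: B, E, G, H, L, P.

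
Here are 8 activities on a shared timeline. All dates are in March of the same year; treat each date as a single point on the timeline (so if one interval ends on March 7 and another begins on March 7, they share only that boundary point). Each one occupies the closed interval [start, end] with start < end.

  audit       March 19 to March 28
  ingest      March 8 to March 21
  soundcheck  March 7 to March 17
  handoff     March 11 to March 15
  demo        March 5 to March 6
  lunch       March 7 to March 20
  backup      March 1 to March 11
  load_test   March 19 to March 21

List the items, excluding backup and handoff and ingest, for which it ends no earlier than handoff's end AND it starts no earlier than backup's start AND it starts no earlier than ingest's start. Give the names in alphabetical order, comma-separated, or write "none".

audit, load_test

Conditions: its end is no earlier than handoff's end (X.end >= March 15) AND its start is no earlier than backup's start (X.start >= March 1) AND its start is no earlier than ingest's start (X.start >= March 8).
audit: end March 28 >= March 15? ✓; start March 19 >= March 1? ✓; start March 19 >= March 8? ✓ → yes.
demo: end March 6 >= March 15? ✗; start March 5 >= March 1? ✓; start March 5 >= March 8? ✗ → no.
load_test: end March 21 >= March 15? ✓; start March 19 >= March 1? ✓; start March 19 >= March 8? ✓ → yes.
lunch: end March 20 >= March 15? ✓; start March 7 >= March 1? ✓; start March 7 >= March 8? ✗ → no.
soundcheck: end March 17 >= March 15? ✓; start March 7 >= March 1? ✓; start March 7 >= March 8? ✗ → no.
Result: audit, load_test.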